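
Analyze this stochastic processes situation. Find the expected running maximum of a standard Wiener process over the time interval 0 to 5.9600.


E(max B(s)) = sqrt(2t/pi)
= sqrt(2*5.9600/pi)
= sqrt(3.7943)
= 1.9479

1.9479


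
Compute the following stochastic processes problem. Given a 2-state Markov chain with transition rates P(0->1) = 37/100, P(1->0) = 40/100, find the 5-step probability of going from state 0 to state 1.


Computing P^5 by matrix multiplication.
P = [[0.6300, 0.3700], [0.4000, 0.6000]]
After raising P to the power 5:
P^5(0,1) = 0.4802

0.4802


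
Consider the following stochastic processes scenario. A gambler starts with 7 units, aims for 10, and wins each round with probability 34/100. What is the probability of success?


Gambler's ruin formula:
r = q/p = 0.6600/0.3400 = 1.9412
P(win) = (1 - r^i)/(1 - r^N)
= (1 - 1.9412^7)/(1 - 1.9412^10)
= 0.1356

0.1356


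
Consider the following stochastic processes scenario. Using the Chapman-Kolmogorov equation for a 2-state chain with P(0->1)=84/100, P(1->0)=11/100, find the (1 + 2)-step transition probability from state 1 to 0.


P^3 = P^1 * P^2
Computing via matrix multiplication of the transition matrix.
Entry (1,0) of P^3 = 0.1158

0.1158


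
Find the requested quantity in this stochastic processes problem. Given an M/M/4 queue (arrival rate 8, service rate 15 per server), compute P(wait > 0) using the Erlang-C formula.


a = lambda/mu = 0.5333
rho = a/c = 0.1333
Erlang-C formula applied:
C(c,a) = 0.0023

0.0023


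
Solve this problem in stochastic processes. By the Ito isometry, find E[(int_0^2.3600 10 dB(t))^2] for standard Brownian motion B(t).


By Ito isometry: E[(int f dB)^2] = int f^2 dt
= 10^2 * 2.3600
= 100 * 2.3600 = 236.0000

236.0000


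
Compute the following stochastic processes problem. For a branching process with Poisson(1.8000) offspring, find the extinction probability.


Since mu = 1.8000 > 1, extinction prob q < 1.
Solve s = exp(mu*(s-1)) iteratively.
q = 0.2676

0.2676


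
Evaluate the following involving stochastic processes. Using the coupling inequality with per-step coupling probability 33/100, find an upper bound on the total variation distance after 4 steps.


TV distance bound <= (1-delta)^n
= (1 - 0.3300)^4
= 0.6700^4
= 0.2015

0.2015


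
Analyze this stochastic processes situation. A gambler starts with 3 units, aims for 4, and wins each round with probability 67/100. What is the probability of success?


Gambler's ruin formula:
r = q/p = 0.3300/0.6700 = 0.4925
P(win) = (1 - r^i)/(1 - r^N)
= (1 - 0.4925^3)/(1 - 0.4925^4)
= 0.9356

0.9356


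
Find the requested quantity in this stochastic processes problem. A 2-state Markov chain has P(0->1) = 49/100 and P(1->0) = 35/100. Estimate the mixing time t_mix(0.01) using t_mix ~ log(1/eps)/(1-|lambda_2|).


lambda_2 = |1 - p01 - p10| = |1 - 0.4900 - 0.3500| = 0.1600
t_mix ~ log(1/eps)/(1 - |lambda_2|)
= log(100)/(1 - 0.1600) = 4.6052/0.8400
= 5.4823

5.4823


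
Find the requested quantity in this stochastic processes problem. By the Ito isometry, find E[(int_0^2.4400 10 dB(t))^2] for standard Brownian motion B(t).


By Ito isometry: E[(int f dB)^2] = int f^2 dt
= 10^2 * 2.4400
= 100 * 2.4400 = 244.0000

244.0000


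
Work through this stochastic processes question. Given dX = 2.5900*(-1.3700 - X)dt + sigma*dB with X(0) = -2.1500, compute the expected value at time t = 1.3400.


E[X(t)] = mu + (X(0) - mu)*exp(-theta*t)
= -1.3700 + (-2.1500 - -1.3700)*exp(-2.5900*1.3400)
= -1.3700 + -0.7800 * 0.0311
= -1.3943

-1.3943


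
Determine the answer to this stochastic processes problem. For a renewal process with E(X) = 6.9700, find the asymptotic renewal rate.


Long-run renewal rate = 1/E(X)
= 1/6.9700
= 0.1435

0.1435


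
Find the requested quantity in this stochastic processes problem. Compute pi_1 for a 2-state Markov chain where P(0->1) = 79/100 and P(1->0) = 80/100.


Stationary distribution: pi_0 = p10/(p01+p10), pi_1 = p01/(p01+p10)
p01 = 0.7900, p10 = 0.8000
pi_1 = 0.4969

0.4969


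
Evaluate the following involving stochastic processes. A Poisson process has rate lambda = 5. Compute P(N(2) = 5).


P(N(t)=k) = (lambda*t)^k * exp(-lambda*t) / k!
lambda*t = 10
= 10^5 * exp(-10) / 5!
= 100000 * 4.5400e-05 / 120
= 0.0378

0.0378


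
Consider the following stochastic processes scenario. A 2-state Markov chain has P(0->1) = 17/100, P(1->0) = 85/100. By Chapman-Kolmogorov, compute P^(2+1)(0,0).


P^3 = P^2 * P^1
Computing via matrix multiplication of the transition matrix.
Entry (0,0) of P^3 = 0.8333

0.8333


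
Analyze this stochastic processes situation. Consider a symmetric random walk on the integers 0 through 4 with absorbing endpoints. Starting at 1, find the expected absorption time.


For symmetric RW on 0,...,N with absorbing barriers, E(i) = i*(N-i)
E(1) = 1 * 3 = 3

3


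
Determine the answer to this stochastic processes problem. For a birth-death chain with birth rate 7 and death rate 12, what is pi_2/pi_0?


For birth-death process, pi_n/pi_0 = (lambda/mu)^n
= (7/12)^2
= 0.3403

0.3403


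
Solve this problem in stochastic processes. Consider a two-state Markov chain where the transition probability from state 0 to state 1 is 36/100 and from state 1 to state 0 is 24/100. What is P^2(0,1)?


Computing P^2 by matrix multiplication.
P = [[0.6400, 0.3600], [0.2400, 0.7600]]
After raising P to the power 2:
P^2(0,1) = 0.5040

0.5040


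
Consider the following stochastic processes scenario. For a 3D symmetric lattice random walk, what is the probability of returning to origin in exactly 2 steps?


P(return in 2 steps) = P(reverse first step) = 1/(2d)
= 1/6
= 0.1667

0.1667


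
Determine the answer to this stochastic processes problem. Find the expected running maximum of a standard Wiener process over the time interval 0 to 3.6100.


E(max B(s)) = sqrt(2t/pi)
= sqrt(2*3.6100/pi)
= sqrt(2.2982)
= 1.5160

1.5160


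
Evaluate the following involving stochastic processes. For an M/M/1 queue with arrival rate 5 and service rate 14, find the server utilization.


rho = lambda/mu
= 5/14
= 0.3571

0.3571


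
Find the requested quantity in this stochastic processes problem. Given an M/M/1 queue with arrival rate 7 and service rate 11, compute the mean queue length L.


rho = 7/11 = 0.6364
L = rho/(1-rho)
= 0.6364/0.3636
= 1.7500

1.7500


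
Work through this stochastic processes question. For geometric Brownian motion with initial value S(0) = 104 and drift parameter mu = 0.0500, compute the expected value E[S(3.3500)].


E[S(t)] = S(0) * exp(mu * t)
= 104 * exp(0.0500 * 3.3500)
= 104 * 1.1823
= 122.9639

122.9639


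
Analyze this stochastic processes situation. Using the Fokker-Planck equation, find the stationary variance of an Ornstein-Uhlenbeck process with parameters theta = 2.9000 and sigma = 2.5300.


Stationary variance = sigma^2 / (2*theta)
= 2.5300^2 / (2*2.9000)
= 6.4009 / 5.8000
= 1.1036

1.1036


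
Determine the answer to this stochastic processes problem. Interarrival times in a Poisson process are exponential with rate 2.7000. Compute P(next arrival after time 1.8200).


P(X > t) = exp(-lambda * t)
= exp(-2.7000 * 1.8200)
= exp(-4.9140) = 0.0073

0.0073


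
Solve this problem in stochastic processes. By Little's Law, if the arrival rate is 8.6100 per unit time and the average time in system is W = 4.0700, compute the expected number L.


Little's Law: L = lambda * W
= 8.6100 * 4.0700
= 35.0427

35.0427


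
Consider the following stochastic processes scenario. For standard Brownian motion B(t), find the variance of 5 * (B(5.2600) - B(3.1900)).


Var(alpha*(B(t)-B(s))) = alpha^2 * (t-s)
= 5^2 * (5.2600 - 3.1900)
= 25 * 2.0700
= 51.7500

51.7500


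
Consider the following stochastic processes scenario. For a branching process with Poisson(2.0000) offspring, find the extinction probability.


Since mu = 2.0000 > 1, extinction prob q < 1.
Solve s = exp(mu*(s-1)) iteratively.
q = 0.2032

0.2032


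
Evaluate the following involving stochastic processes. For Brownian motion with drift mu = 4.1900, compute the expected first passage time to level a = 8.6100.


Expected first passage time = a/mu
= 8.6100/4.1900
= 2.0549

2.0549


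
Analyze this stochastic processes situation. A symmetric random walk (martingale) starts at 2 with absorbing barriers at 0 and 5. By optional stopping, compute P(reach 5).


By optional stopping theorem: E(M at tau) = M(0) = 2
P(hit 5)*5 + P(hit 0)*0 = 2
P(hit 5) = (2 - 0)/(5 - 0) = 2/5 = 0.4000

0.4000


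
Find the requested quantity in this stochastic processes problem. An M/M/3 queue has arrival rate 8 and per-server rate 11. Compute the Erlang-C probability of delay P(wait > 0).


a = lambda/mu = 0.7273
rho = a/c = 0.2424
Erlang-C formula applied:
C(c,a) = 0.0408

0.0408


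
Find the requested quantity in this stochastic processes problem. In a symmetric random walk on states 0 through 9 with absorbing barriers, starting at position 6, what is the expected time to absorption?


For symmetric RW on 0,...,N with absorbing barriers, E(i) = i*(N-i)
E(6) = 6 * 3 = 18

18


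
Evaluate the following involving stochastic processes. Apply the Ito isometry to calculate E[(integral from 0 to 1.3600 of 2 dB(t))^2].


By Ito isometry: E[(int f dB)^2] = int f^2 dt
= 2^2 * 1.3600
= 4 * 1.3600 = 5.4400

5.4400


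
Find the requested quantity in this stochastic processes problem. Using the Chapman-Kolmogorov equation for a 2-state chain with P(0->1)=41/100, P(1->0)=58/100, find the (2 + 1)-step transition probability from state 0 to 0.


P^3 = P^2 * P^1
Computing via matrix multiplication of the transition matrix.
Entry (0,0) of P^3 = 0.5859

0.5859


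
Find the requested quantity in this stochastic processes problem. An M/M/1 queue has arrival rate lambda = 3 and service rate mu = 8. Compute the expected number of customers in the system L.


rho = 3/8 = 0.3750
L = rho/(1-rho)
= 0.3750/0.6250
= 0.6000

0.6000


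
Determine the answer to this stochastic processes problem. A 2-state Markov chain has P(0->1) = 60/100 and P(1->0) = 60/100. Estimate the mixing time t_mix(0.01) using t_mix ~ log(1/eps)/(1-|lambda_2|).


lambda_2 = |1 - p01 - p10| = |1 - 0.6000 - 0.6000| = 0.2000
t_mix ~ log(1/eps)/(1 - |lambda_2|)
= log(100)/(1 - 0.2000) = 4.6052/0.8000
= 5.7565

5.7565


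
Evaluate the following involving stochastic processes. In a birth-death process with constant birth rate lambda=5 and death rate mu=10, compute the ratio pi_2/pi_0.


For birth-death process, pi_n/pi_0 = (lambda/mu)^n
= (5/10)^2
= 0.2500

0.2500


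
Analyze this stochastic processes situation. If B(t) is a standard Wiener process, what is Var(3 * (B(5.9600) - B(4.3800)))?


Var(alpha*(B(t)-B(s))) = alpha^2 * (t-s)
= 3^2 * (5.9600 - 4.3800)
= 9 * 1.5800
= 14.2200

14.2200


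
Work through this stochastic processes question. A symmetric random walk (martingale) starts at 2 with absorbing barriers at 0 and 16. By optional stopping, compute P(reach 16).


By optional stopping theorem: E(M at tau) = M(0) = 2
P(hit 16)*16 + P(hit 0)*0 = 2
P(hit 16) = (2 - 0)/(16 - 0) = 1/8 = 0.1250

0.1250


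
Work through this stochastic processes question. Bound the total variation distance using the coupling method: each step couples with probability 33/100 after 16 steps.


TV distance bound <= (1-delta)^n
= (1 - 0.3300)^16
= 0.6700^16
= 0.0016

0.0016


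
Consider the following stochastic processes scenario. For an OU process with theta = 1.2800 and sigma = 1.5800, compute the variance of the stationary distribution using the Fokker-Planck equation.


Stationary variance = sigma^2 / (2*theta)
= 1.5800^2 / (2*1.2800)
= 2.4964 / 2.5600
= 0.9752

0.9752


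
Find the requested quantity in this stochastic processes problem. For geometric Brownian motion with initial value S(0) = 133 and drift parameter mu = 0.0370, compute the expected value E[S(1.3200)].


E[S(t)] = S(0) * exp(mu * t)
= 133 * exp(0.0370 * 1.3200)
= 133 * 1.0501
= 139.6570

139.6570


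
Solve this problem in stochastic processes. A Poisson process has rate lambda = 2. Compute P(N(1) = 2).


P(N(t)=k) = (lambda*t)^k * exp(-lambda*t) / k!
lambda*t = 2
= 2^2 * exp(-2) / 2!
= 4 * 0.1353 / 2
= 0.2707

0.2707


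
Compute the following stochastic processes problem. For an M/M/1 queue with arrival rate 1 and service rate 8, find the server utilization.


rho = lambda/mu
= 1/8
= 0.1250

0.1250


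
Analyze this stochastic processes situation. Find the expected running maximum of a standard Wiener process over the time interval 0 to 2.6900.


E(max B(s)) = sqrt(2t/pi)
= sqrt(2*2.6900/pi)
= sqrt(1.7125)
= 1.3086

1.3086


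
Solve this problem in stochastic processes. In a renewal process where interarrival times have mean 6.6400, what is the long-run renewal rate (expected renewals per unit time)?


Long-run renewal rate = 1/E(X)
= 1/6.6400
= 0.1506

0.1506


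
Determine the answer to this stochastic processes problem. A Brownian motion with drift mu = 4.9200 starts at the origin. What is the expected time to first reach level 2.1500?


Expected first passage time = a/mu
= 2.1500/4.9200
= 0.4370

0.4370


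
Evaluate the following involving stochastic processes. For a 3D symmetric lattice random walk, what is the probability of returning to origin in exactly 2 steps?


P(return in 2 steps) = P(reverse first step) = 1/(2d)
= 1/6
= 0.1667

0.1667


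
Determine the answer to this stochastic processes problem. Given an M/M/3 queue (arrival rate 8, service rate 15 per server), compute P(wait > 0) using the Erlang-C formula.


a = lambda/mu = 0.5333
rho = a/c = 0.1778
Erlang-C formula applied:
C(c,a) = 0.0180

0.0180


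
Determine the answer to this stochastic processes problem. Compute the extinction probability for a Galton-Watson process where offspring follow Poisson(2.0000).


Since mu = 2.0000 > 1, extinction prob q < 1.
Solve s = exp(mu*(s-1)) iteratively.
q = 0.2032

0.2032


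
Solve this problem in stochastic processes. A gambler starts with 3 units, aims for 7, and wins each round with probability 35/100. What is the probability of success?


Gambler's ruin formula:
r = q/p = 0.6500/0.3500 = 1.8571
P(win) = (1 - r^i)/(1 - r^N)
= (1 - 1.8571^3)/(1 - 1.8571^7)
= 0.0719

0.0719


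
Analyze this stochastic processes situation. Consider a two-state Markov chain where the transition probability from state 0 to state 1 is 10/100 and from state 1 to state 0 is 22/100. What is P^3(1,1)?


Computing P^3 by matrix multiplication.
P = [[0.9000, 0.1000], [0.2200, 0.7800]]
After raising P to the power 3:
P^3(1,1) = 0.5287

0.5287


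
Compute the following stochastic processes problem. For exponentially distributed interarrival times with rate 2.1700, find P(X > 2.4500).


P(X > t) = exp(-lambda * t)
= exp(-2.1700 * 2.4500)
= exp(-5.3165) = 0.0049

0.0049


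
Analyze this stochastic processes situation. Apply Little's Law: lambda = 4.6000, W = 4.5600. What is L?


Little's Law: L = lambda * W
= 4.6000 * 4.5600
= 20.9760

20.9760


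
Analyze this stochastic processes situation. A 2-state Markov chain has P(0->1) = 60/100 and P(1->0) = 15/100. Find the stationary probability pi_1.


Stationary distribution: pi_0 = p10/(p01+p10), pi_1 = p01/(p01+p10)
p01 = 0.6000, p10 = 0.1500
pi_1 = 0.8000

0.8000


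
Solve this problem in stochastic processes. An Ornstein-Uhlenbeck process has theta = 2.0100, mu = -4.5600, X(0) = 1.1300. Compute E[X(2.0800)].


E[X(t)] = mu + (X(0) - mu)*exp(-theta*t)
= -4.5600 + (1.1300 - -4.5600)*exp(-2.0100*2.0800)
= -4.5600 + 5.6900 * 0.0153
= -4.4730

-4.4730


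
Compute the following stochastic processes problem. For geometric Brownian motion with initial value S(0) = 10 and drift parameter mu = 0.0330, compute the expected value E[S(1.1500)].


E[S(t)] = S(0) * exp(mu * t)
= 10 * exp(0.0330 * 1.1500)
= 10 * 1.0387
= 10.3868

10.3868


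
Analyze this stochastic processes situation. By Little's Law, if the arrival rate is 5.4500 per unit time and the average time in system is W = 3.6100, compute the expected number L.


Little's Law: L = lambda * W
= 5.4500 * 3.6100
= 19.6745

19.6745


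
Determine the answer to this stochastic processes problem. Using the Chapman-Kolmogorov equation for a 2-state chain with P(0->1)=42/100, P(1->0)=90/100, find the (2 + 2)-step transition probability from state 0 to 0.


P^4 = P^2 * P^2
Computing via matrix multiplication of the transition matrix.
Entry (0,0) of P^4 = 0.6852

0.6852


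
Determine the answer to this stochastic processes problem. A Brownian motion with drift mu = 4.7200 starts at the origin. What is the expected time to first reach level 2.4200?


Expected first passage time = a/mu
= 2.4200/4.7200
= 0.5127

0.5127


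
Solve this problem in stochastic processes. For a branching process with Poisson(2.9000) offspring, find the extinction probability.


Since mu = 2.9000 > 1, extinction prob q < 1.
Solve s = exp(mu*(s-1)) iteratively.
q = 0.0668

0.0668


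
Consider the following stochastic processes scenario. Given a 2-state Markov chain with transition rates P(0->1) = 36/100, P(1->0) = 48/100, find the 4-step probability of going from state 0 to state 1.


Computing P^4 by matrix multiplication.
P = [[0.6400, 0.3600], [0.4800, 0.5200]]
After raising P to the power 4:
P^4(0,1) = 0.4283

0.4283


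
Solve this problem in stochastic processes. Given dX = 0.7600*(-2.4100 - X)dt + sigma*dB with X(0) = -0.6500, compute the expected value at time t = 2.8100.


E[X(t)] = mu + (X(0) - mu)*exp(-theta*t)
= -2.4100 + (-0.6500 - -2.4100)*exp(-0.7600*2.8100)
= -2.4100 + 1.7600 * 0.1182
= -2.2020

-2.2020


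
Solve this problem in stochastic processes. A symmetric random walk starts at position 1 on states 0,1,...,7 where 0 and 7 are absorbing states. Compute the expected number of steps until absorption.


For symmetric RW on 0,...,N with absorbing barriers, E(i) = i*(N-i)
E(1) = 1 * 6 = 6

6


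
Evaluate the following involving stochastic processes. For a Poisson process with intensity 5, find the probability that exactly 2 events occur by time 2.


P(N(t)=k) = (lambda*t)^k * exp(-lambda*t) / k!
lambda*t = 10
= 10^2 * exp(-10) / 2!
= 100 * 4.5400e-05 / 2
= 0.0023

0.0023


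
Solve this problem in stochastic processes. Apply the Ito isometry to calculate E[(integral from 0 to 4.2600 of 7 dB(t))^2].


By Ito isometry: E[(int f dB)^2] = int f^2 dt
= 7^2 * 4.2600
= 49 * 4.2600 = 208.7400

208.7400


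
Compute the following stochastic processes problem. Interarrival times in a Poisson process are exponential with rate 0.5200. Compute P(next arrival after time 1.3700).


P(X > t) = exp(-lambda * t)
= exp(-0.5200 * 1.3700)
= exp(-0.7124) = 0.4905

0.4905


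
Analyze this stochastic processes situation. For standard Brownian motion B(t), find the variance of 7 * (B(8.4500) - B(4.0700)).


Var(alpha*(B(t)-B(s))) = alpha^2 * (t-s)
= 7^2 * (8.4500 - 4.0700)
= 49 * 4.3800
= 214.6200

214.6200


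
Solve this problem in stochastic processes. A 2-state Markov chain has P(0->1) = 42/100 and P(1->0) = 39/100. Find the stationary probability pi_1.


Stationary distribution: pi_0 = p10/(p01+p10), pi_1 = p01/(p01+p10)
p01 = 0.4200, p10 = 0.3900
pi_1 = 0.5185

0.5185


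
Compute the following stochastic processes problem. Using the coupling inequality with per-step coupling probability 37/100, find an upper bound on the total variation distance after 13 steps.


TV distance bound <= (1-delta)^n
= (1 - 0.3700)^13
= 0.6300^13
= 0.0025

0.0025


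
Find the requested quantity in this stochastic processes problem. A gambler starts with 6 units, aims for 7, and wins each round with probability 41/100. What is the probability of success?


Gambler's ruin formula:
r = q/p = 0.5900/0.4100 = 1.4390
P(win) = (1 - r^i)/(1 - r^N)
= (1 - 1.4390^6)/(1 - 1.4390^7)
= 0.6690

0.6690


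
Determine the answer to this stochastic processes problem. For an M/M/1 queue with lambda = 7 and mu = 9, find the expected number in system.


rho = 7/9 = 0.7778
L = rho/(1-rho)
= 0.7778/0.2222
= 3.5000

3.5000


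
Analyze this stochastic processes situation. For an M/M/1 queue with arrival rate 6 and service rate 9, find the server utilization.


rho = lambda/mu
= 6/9
= 0.6667

0.6667


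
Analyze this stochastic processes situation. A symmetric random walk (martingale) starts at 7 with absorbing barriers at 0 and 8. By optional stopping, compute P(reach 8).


By optional stopping theorem: E(M at tau) = M(0) = 7
P(hit 8)*8 + P(hit 0)*0 = 7
P(hit 8) = (7 - 0)/(8 - 0) = 7/8 = 0.8750

0.8750


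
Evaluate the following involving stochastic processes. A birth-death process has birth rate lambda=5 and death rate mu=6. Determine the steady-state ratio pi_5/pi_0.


For birth-death process, pi_n/pi_0 = (lambda/mu)^n
= (5/6)^5
= 0.4019

0.4019


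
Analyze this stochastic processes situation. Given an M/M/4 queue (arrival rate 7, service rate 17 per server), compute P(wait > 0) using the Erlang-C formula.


a = lambda/mu = 0.4118
rho = a/c = 0.1029
Erlang-C formula applied:
C(c,a) = 8.8456e-04

8.8456e-04


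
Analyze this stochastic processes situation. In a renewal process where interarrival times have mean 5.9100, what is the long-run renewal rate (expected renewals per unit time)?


Long-run renewal rate = 1/E(X)
= 1/5.9100
= 0.1692

0.1692


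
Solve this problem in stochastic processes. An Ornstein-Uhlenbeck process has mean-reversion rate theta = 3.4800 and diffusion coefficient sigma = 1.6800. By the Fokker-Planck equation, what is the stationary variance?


Stationary variance = sigma^2 / (2*theta)
= 1.6800^2 / (2*3.4800)
= 2.8224 / 6.9600
= 0.4055

0.4055


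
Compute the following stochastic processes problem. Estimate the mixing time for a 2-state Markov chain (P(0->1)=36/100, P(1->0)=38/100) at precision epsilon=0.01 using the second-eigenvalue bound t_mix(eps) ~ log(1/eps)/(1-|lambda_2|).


lambda_2 = |1 - p01 - p10| = |1 - 0.3600 - 0.3800| = 0.2600
t_mix ~ log(1/eps)/(1 - |lambda_2|)
= log(100)/(1 - 0.2600) = 4.6052/0.7400
= 6.2232

6.2232


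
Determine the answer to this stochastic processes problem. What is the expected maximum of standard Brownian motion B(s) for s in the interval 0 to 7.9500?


E(max B(s)) = sqrt(2t/pi)
= sqrt(2*7.9500/pi)
= sqrt(5.0611)
= 2.2497

2.2497


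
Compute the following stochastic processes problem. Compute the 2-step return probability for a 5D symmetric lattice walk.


P(return in 2 steps) = P(reverse first step) = 1/(2d)
= 1/10
= 0.1000

0.1000


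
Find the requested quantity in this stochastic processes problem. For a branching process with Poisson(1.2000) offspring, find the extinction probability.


Since mu = 1.2000 > 1, extinction prob q < 1.
Solve s = exp(mu*(s-1)) iteratively.
q = 0.6863

0.6863


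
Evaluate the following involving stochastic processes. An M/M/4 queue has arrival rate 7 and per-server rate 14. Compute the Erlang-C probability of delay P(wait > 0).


a = lambda/mu = 0.5000
rho = a/c = 0.1250
Erlang-C formula applied:
C(c,a) = 0.0018

0.0018


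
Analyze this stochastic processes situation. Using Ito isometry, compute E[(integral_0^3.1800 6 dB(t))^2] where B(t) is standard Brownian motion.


By Ito isometry: E[(int f dB)^2] = int f^2 dt
= 6^2 * 3.1800
= 36 * 3.1800 = 114.4800

114.4800


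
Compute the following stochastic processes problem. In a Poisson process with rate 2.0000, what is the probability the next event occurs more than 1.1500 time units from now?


P(X > t) = exp(-lambda * t)
= exp(-2.0000 * 1.1500)
= exp(-2.3000) = 0.1003

0.1003


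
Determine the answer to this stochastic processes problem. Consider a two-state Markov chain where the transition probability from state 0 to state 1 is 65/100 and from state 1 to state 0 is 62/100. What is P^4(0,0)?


Computing P^4 by matrix multiplication.
P = [[0.3500, 0.6500], [0.6200, 0.3800]]
After raising P to the power 4:
P^4(0,0) = 0.4909

0.4909


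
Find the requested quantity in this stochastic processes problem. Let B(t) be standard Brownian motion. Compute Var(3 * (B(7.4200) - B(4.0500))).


Var(alpha*(B(t)-B(s))) = alpha^2 * (t-s)
= 3^2 * (7.4200 - 4.0500)
= 9 * 3.3700
= 30.3300

30.3300


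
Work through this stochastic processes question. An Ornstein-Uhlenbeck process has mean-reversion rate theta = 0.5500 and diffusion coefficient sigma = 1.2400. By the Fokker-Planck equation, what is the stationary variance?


Stationary variance = sigma^2 / (2*theta)
= 1.2400^2 / (2*0.5500)
= 1.5376 / 1.1000
= 1.3978

1.3978


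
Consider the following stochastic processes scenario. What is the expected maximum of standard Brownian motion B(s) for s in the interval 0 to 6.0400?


E(max B(s)) = sqrt(2t/pi)
= sqrt(2*6.0400/pi)
= sqrt(3.8452)
= 1.9609

1.9609


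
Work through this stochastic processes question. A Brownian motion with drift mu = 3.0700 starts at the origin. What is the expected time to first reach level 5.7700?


Expected first passage time = a/mu
= 5.7700/3.0700
= 1.8795

1.8795


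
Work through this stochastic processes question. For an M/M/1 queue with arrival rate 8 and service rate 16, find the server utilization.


rho = lambda/mu
= 8/16
= 0.5000

0.5000


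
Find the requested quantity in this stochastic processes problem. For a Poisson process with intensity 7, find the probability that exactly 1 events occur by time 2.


P(N(t)=k) = (lambda*t)^k * exp(-lambda*t) / k!
lambda*t = 14
= 14^1 * exp(-14) / 1!
= 14 * 8.3153e-07 / 1
= 1.1641e-05

1.1641e-05


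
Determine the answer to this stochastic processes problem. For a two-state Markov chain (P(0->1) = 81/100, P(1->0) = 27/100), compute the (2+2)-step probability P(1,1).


P^4 = P^2 * P^2
Computing via matrix multiplication of the transition matrix.
Entry (1,1) of P^4 = 0.7500

0.7500


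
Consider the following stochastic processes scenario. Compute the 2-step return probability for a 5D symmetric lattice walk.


P(return in 2 steps) = P(reverse first step) = 1/(2d)
= 1/10
= 0.1000

0.1000


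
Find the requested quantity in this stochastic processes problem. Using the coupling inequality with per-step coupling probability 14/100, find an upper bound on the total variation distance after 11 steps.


TV distance bound <= (1-delta)^n
= (1 - 0.1400)^11
= 0.8600^11
= 0.1903

0.1903


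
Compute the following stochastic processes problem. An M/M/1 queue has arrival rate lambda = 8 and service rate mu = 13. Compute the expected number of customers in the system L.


rho = 8/13 = 0.6154
L = rho/(1-rho)
= 0.6154/0.3846
= 1.6000

1.6000


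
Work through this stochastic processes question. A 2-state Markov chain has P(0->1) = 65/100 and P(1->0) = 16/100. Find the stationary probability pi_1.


Stationary distribution: pi_0 = p10/(p01+p10), pi_1 = p01/(p01+p10)
p01 = 0.6500, p10 = 0.1600
pi_1 = 0.8025

0.8025


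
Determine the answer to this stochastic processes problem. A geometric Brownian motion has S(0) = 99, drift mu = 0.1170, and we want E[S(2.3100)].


E[S(t)] = S(0) * exp(mu * t)
= 99 * exp(0.1170 * 2.3100)
= 99 * 1.3103
= 129.7215

129.7215


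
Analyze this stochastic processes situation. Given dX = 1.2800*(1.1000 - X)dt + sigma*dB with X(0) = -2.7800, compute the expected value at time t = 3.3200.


E[X(t)] = mu + (X(0) - mu)*exp(-theta*t)
= 1.1000 + (-2.7800 - 1.1000)*exp(-1.2800*3.3200)
= 1.1000 + -3.8800 * 0.0143
= 1.0446

1.0446


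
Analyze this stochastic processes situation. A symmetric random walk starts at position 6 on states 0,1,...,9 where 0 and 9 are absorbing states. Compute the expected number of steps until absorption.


For symmetric RW on 0,...,N with absorbing barriers, E(i) = i*(N-i)
E(6) = 6 * 3 = 18

18


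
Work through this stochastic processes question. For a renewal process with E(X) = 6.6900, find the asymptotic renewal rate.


Long-run renewal rate = 1/E(X)
= 1/6.6900
= 0.1495

0.1495


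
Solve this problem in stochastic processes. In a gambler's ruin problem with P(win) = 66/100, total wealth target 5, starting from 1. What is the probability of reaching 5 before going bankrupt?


Gambler's ruin formula:
r = q/p = 0.3400/0.6600 = 0.5152
P(win) = (1 - r^i)/(1 - r^N)
= (1 - 0.5152^1)/(1 - 0.5152^5)
= 0.5031

0.5031


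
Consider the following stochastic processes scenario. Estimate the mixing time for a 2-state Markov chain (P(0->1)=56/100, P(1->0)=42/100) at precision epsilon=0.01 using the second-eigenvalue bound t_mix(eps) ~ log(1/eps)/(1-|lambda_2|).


lambda_2 = |1 - p01 - p10| = |1 - 0.5600 - 0.4200| = 0.0200
t_mix ~ log(1/eps)/(1 - |lambda_2|)
= log(100)/(1 - 0.0200) = 4.6052/0.9800
= 4.6992

4.6992


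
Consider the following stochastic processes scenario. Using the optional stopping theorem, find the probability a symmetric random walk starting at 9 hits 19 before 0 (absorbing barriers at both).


By optional stopping theorem: E(M at tau) = M(0) = 9
P(hit 19)*19 + P(hit 0)*0 = 9
P(hit 19) = (9 - 0)/(19 - 0) = 9/19 = 0.4737

0.4737


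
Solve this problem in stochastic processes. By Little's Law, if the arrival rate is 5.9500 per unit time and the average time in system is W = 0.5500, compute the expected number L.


Little's Law: L = lambda * W
= 5.9500 * 0.5500
= 3.2725

3.2725


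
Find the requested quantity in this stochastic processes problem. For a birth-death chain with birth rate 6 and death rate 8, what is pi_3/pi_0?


For birth-death process, pi_n/pi_0 = (lambda/mu)^n
= (6/8)^3
= 0.4219

0.4219


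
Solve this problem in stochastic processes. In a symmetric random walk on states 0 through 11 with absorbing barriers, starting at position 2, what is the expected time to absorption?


For symmetric RW on 0,...,N with absorbing barriers, E(i) = i*(N-i)
E(2) = 2 * 9 = 18

18


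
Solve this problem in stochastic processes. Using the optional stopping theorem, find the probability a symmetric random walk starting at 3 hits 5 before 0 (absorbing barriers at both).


By optional stopping theorem: E(M at tau) = M(0) = 3
P(hit 5)*5 + P(hit 0)*0 = 3
P(hit 5) = (3 - 0)/(5 - 0) = 3/5 = 0.6000

0.6000


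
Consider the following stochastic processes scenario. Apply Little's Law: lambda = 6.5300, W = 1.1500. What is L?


Little's Law: L = lambda * W
= 6.5300 * 1.1500
= 7.5095

7.5095


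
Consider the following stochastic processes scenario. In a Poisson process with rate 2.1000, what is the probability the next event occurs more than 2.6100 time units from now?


P(X > t) = exp(-lambda * t)
= exp(-2.1000 * 2.6100)
= exp(-5.4810) = 0.0042

0.0042


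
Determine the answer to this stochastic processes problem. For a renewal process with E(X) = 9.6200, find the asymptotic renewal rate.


Long-run renewal rate = 1/E(X)
= 1/9.6200
= 0.1040

0.1040


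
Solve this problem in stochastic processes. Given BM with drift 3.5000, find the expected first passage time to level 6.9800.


Expected first passage time = a/mu
= 6.9800/3.5000
= 1.9943

1.9943


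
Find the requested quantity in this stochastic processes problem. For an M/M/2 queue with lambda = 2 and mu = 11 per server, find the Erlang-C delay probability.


a = lambda/mu = 0.1818
rho = a/c = 0.0909
Erlang-C formula applied:
C(c,a) = 0.0152

0.0152


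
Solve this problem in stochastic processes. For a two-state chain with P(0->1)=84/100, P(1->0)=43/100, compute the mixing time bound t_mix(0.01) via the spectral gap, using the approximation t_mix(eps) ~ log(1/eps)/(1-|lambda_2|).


lambda_2 = |1 - p01 - p10| = |1 - 0.8400 - 0.4300| = 0.2700
t_mix ~ log(1/eps)/(1 - |lambda_2|)
= log(100)/(1 - 0.2700) = 4.6052/0.7300
= 6.3085

6.3085


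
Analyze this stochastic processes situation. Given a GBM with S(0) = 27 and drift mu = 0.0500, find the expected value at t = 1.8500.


E[S(t)] = S(0) * exp(mu * t)
= 27 * exp(0.0500 * 1.8500)
= 27 * 1.0969
= 29.6167

29.6167


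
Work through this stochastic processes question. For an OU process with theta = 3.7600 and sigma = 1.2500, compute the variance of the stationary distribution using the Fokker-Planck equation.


Stationary variance = sigma^2 / (2*theta)
= 1.2500^2 / (2*3.7600)
= 1.5625 / 7.5200
= 0.2078

0.2078


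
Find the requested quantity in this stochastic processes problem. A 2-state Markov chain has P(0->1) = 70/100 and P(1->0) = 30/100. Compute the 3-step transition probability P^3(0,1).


Computing P^3 by matrix multiplication.
P = [[0.3000, 0.7000], [0.3000, 0.7000]]
After raising P to the power 3:
P^3(0,1) = 0.7000

0.7000


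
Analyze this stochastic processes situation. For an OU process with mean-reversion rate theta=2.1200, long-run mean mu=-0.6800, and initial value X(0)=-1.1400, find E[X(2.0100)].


E[X(t)] = mu + (X(0) - mu)*exp(-theta*t)
= -0.6800 + (-1.1400 - -0.6800)*exp(-2.1200*2.0100)
= -0.6800 + -0.4600 * 0.0141
= -0.6865

-0.6865


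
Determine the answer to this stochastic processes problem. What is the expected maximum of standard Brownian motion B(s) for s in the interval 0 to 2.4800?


E(max B(s)) = sqrt(2t/pi)
= sqrt(2*2.4800/pi)
= sqrt(1.5788)
= 1.2565

1.2565


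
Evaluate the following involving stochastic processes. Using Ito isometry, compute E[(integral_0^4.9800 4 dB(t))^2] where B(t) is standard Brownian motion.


By Ito isometry: E[(int f dB)^2] = int f^2 dt
= 4^2 * 4.9800
= 16 * 4.9800 = 79.6800

79.6800


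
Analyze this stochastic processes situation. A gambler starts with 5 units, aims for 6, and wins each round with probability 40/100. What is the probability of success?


Gambler's ruin formula:
r = q/p = 0.6000/0.4000 = 1.5000
P(win) = (1 - r^i)/(1 - r^N)
= (1 - 1.5000^5)/(1 - 1.5000^6)
= 0.6346

0.6346


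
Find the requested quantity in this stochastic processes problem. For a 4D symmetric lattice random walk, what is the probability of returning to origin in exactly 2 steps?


P(return in 2 steps) = P(reverse first step) = 1/(2d)
= 1/8
= 0.1250

0.1250


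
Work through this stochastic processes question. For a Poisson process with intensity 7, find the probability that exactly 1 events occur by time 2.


P(N(t)=k) = (lambda*t)^k * exp(-lambda*t) / k!
lambda*t = 14
= 14^1 * exp(-14) / 1!
= 14 * 8.3153e-07 / 1
= 1.1641e-05

1.1641e-05


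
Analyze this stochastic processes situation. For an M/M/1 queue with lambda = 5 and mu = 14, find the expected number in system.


rho = 5/14 = 0.3571
L = rho/(1-rho)
= 0.3571/0.6429
= 0.5556

0.5556


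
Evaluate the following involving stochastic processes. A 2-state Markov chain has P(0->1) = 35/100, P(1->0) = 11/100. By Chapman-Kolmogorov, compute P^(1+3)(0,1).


P^4 = P^1 * P^3
Computing via matrix multiplication of the transition matrix.
Entry (0,1) of P^4 = 0.6962

0.6962


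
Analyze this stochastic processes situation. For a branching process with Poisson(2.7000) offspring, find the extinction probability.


Since mu = 2.7000 > 1, extinction prob q < 1.
Solve s = exp(mu*(s-1)) iteratively.
q = 0.0844

0.0844


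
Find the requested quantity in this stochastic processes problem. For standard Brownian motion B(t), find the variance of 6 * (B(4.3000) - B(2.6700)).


Var(alpha*(B(t)-B(s))) = alpha^2 * (t-s)
= 6^2 * (4.3000 - 2.6700)
= 36 * 1.6300
= 58.6800

58.6800


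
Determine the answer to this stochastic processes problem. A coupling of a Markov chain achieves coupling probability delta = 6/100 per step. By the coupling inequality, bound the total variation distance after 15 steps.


TV distance bound <= (1-delta)^n
= (1 - 0.0600)^15
= 0.9400^15
= 0.3953

0.3953


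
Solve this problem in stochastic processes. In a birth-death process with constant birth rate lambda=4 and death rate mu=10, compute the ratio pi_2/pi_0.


For birth-death process, pi_n/pi_0 = (lambda/mu)^n
= (4/10)^2
= 0.1600

0.1600


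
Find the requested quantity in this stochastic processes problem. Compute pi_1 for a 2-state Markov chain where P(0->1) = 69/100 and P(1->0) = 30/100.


Stationary distribution: pi_0 = p10/(p01+p10), pi_1 = p01/(p01+p10)
p01 = 0.6900, p10 = 0.3000
pi_1 = 0.6970

0.6970


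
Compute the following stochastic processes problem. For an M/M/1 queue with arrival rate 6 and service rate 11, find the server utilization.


rho = lambda/mu
= 6/11
= 0.5455

0.5455


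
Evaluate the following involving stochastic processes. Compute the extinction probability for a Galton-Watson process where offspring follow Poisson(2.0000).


Since mu = 2.0000 > 1, extinction prob q < 1.
Solve s = exp(mu*(s-1)) iteratively.
q = 0.2032

0.2032


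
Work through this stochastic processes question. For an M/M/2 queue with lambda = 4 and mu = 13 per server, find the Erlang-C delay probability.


a = lambda/mu = 0.3077
rho = a/c = 0.1538
Erlang-C formula applied:
C(c,a) = 0.0410

0.0410


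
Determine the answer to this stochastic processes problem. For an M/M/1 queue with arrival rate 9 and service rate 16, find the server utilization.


rho = lambda/mu
= 9/16
= 0.5625

0.5625


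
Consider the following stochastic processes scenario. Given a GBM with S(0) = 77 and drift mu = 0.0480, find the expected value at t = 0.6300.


E[S(t)] = S(0) * exp(mu * t)
= 77 * exp(0.0480 * 0.6300)
= 77 * 1.0307
= 79.3640

79.3640


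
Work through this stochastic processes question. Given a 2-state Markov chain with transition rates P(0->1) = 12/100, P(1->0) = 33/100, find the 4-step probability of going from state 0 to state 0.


Computing P^4 by matrix multiplication.
P = [[0.8800, 0.1200], [0.3300, 0.6700]]
After raising P to the power 4:
P^4(0,0) = 0.7577

0.7577


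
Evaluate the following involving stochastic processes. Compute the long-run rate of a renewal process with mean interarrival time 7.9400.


Long-run renewal rate = 1/E(X)
= 1/7.9400
= 0.1259

0.1259


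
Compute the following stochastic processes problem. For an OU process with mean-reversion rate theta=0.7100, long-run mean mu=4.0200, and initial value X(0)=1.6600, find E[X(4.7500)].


E[X(t)] = mu + (X(0) - mu)*exp(-theta*t)
= 4.0200 + (1.6600 - 4.0200)*exp(-0.7100*4.7500)
= 4.0200 + -2.3600 * 0.0343
= 3.9390

3.9390


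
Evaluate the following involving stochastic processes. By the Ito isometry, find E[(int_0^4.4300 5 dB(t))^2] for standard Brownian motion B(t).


By Ito isometry: E[(int f dB)^2] = int f^2 dt
= 5^2 * 4.4300
= 25 * 4.4300 = 110.7500

110.7500


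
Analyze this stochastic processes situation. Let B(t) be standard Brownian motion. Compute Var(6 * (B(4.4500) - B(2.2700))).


Var(alpha*(B(t)-B(s))) = alpha^2 * (t-s)
= 6^2 * (4.4500 - 2.2700)
= 36 * 2.1800
= 78.4800

78.4800


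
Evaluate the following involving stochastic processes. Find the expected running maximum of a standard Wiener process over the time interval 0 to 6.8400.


E(max B(s)) = sqrt(2t/pi)
= sqrt(2*6.8400/pi)
= sqrt(4.3545)
= 2.0867

2.0867


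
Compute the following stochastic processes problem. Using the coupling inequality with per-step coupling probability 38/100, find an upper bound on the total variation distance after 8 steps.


TV distance bound <= (1-delta)^n
= (1 - 0.3800)^8
= 0.6200^8
= 0.0218

0.0218


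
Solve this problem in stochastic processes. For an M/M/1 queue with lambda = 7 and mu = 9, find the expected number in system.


rho = 7/9 = 0.7778
L = rho/(1-rho)
= 0.7778/0.2222
= 3.5000

3.5000


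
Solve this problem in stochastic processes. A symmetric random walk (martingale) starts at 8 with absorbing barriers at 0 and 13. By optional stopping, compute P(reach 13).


By optional stopping theorem: E(M at tau) = M(0) = 8
P(hit 13)*13 + P(hit 0)*0 = 8
P(hit 13) = (8 - 0)/(13 - 0) = 8/13 = 0.6154

0.6154
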